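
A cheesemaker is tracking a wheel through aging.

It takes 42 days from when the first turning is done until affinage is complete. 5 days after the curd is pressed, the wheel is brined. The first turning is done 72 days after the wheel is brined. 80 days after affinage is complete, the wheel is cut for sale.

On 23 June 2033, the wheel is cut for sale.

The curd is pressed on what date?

The wheel is cut for sale: Jun 23, 2033.
Affinage is complete: Jun 23, 2033 − 80 days = Apr 4, 2033.
The first turning is done: Apr 4, 2033 − 42 days = Feb 21, 2033.
The wheel is brined: Feb 21, 2033 − 72 days = Dec 11, 2032.
The curd is pressed: Dec 11, 2032 − 5 days = Dec 6, 2032.

6 December 2032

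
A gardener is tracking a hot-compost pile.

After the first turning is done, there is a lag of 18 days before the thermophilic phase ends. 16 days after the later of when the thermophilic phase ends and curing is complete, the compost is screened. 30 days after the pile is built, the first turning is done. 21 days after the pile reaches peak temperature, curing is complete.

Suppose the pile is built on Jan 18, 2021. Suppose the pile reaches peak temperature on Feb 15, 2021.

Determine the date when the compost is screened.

Mar 24, 2021

The pile is built: Jan 18, 2021.
The first turning is done: Jan 18, 2021 + 30 days = Feb 17, 2021.
The thermophilic phase ends: Feb 17, 2021 + 18 days = Mar 7, 2021.
The pile reaches peak temperature: Feb 15, 2021.
Curing is complete: Feb 15, 2021 + 21 days = Mar 8, 2021.
Both prerequisites met — the thermophilic phase ends (Mar 7, 2021), curing is complete (Mar 8, 2021); the later is Mar 8, 2021.
The compost is screened: Mar 8, 2021 + 16 days = Mar 24, 2021.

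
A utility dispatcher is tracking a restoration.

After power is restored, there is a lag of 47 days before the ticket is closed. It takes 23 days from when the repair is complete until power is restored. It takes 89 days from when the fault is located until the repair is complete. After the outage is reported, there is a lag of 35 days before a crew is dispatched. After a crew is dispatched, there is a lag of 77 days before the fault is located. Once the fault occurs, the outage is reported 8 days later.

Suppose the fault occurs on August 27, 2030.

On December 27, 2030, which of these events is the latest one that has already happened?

The fault is located

The fault occurs: Aug 27, 2030.
The outage is reported: Aug 27, 2030 + 8 days = Sep 4, 2030.
A crew is dispatched: Sep 4, 2030 + 35 days = Oct 9, 2030.
The fault is located: Oct 9, 2030 + 77 days = Dec 25, 2030.
The repair is complete: Dec 25, 2030 + 89 days = Mar 24, 2031.
Power is restored: Mar 24, 2031 + 23 days = Apr 16, 2031.
The ticket is closed: Apr 16, 2031 + 47 days = Jun 2, 2031.
Dec 27, 2030 falls between when the fault is located (Dec 25, 2030) and when the repair is complete (Mar 24, 2031).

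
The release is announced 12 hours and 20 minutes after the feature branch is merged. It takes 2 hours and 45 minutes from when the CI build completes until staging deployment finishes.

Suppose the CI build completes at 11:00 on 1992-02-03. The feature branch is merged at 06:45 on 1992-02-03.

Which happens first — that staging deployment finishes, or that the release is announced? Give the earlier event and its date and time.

The CI build completes: 11:00 Feb 3, 1992.
Staging deployment finishes: 11:00 Feb 3, 1992 + 2h45m = 13:45 Feb 3, 1992.
The feature branch is merged: 06:45 Feb 3, 1992.
The release is announced: 06:45 Feb 3, 1992 + 12h20m = 19:05 Feb 3, 1992.
Comparing: staging deployment finishes at 13:45 Feb 3, 1992 vs the release is announced at 19:05 Feb 3, 1992. Earlier: staging deployment finishes.

Staging deployment finishes — 13:45 on 1992-02-03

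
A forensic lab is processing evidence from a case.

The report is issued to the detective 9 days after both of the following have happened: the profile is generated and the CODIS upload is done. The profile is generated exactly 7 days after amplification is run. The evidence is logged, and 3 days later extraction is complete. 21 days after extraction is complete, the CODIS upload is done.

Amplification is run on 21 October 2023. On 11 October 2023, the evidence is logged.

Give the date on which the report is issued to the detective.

13 November 2023

Amplification is run: Oct 21, 2023.
The profile is generated: Oct 21, 2023 + 7 days = Oct 28, 2023.
The evidence is logged: Oct 11, 2023.
Extraction is complete: Oct 11, 2023 + 3 days = Oct 14, 2023.
The CODIS upload is done: Oct 14, 2023 + 21 days = Nov 4, 2023.
Both prerequisites met — the profile is generated (Oct 28, 2023), the CODIS upload is done (Nov 4, 2023); the later is Nov 4, 2023.
The report is issued to the detective: Nov 4, 2023 + 9 days = Nov 13, 2023.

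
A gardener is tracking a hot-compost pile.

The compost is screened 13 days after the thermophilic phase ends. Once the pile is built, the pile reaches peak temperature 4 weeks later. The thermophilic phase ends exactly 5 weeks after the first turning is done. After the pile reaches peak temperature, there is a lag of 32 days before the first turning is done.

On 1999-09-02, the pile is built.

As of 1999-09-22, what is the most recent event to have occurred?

The pile is built: Sep 2, 1999.
The pile reaches peak temperature: Sep 2, 1999 + 4 weeks = Sep 30, 1999.
The first turning is done: Sep 30, 1999 + 32 days = Nov 1, 1999.
The thermophilic phase ends: Nov 1, 1999 + 5 weeks = Dec 6, 1999.
The compost is screened: Dec 6, 1999 + 13 days = Dec 19, 1999.
Sep 22, 1999 falls between when the pile is built (Sep 2, 1999) and when the pile reaches peak temperature (Sep 30, 1999).

The pile is built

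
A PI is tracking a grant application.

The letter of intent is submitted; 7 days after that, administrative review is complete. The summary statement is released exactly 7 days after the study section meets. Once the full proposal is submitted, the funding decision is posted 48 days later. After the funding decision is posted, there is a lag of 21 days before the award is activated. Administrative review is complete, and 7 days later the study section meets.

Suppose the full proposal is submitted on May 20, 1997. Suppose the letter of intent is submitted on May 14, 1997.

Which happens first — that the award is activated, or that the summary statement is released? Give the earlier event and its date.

The full proposal is submitted: May 20, 1997.
The funding decision is posted: May 20, 1997 + 48 days = Jul 7, 1997.
The award is activated: Jul 7, 1997 + 21 days = Jul 28, 1997.
The letter of intent is submitted: May 14, 1997.
Administrative review is complete: May 14, 1997 + 7 days = May 21, 1997.
The study section meets: May 21, 1997 + 7 days = May 28, 1997.
The summary statement is released: May 28, 1997 + 7 days = Jun 4, 1997.
Comparing: the award is activated on Jul 28, 1997 vs the summary statement is released on Jun 4, 1997. Earlier: the summary statement is released.

The summary statement is released — June 4, 1997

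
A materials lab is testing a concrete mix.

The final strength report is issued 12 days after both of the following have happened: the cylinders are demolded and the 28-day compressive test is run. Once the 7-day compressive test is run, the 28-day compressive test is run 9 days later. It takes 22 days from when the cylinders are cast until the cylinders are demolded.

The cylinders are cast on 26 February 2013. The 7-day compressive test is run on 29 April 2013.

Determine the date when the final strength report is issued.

The cylinders are cast: Feb 26, 2013.
The cylinders are demolded: Feb 26, 2013 + 22 days = Mar 20, 2013.
The 7-day compressive test is run: Apr 29, 2013.
The 28-day compressive test is run: Apr 29, 2013 + 9 days = May 8, 2013.
Both prerequisites met — the cylinders are demolded (Mar 20, 2013), the 28-day compressive test is run (May 8, 2013); the later is May 8, 2013.
The final strength report is issued: May 8, 2013 + 12 days = May 20, 2013.

20 May 2013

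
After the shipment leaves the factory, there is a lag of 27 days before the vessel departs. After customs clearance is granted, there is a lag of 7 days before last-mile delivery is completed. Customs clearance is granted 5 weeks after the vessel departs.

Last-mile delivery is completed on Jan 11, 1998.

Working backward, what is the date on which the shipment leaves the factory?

Last-mile delivery is completed: Jan 11, 1998.
Customs clearance is granted: Jan 11, 1998 − 7 days = Jan 4, 1998.
The vessel departs: Jan 4, 1998 − 5 weeks = Nov 30, 1997.
The shipment leaves the factory: Nov 30, 1997 − 27 days = Nov 3, 1997.

Nov 3, 1997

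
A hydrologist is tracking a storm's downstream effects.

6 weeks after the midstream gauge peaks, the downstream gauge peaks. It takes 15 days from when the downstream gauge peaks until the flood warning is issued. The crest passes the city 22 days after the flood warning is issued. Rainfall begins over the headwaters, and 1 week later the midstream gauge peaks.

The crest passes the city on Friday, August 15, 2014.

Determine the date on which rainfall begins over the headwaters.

Wednesday, May 21, 2014

The crest passes the city: Aug 15, 2014.
The flood warning is issued: Aug 15, 2014 − 22 days = Jul 24, 2014.
The downstream gauge peaks: Jul 24, 2014 − 15 days = Jul 9, 2014.
The midstream gauge peaks: Jul 9, 2014 − 6 weeks = May 28, 2014.
Rainfall begins over the headwaters: May 28, 2014 − 1 week = May 21, 2014.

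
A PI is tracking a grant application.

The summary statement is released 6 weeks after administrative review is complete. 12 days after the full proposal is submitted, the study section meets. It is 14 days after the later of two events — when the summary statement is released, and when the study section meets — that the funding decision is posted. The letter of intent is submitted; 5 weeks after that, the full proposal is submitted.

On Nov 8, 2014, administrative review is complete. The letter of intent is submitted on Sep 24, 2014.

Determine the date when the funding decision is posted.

Administrative review is complete: Nov 8, 2014.
The summary statement is released: Nov 8, 2014 + 6 weeks = Dec 20, 2014.
The letter of intent is submitted: Sep 24, 2014.
The full proposal is submitted: Sep 24, 2014 + 5 weeks = Oct 29, 2014.
The study section meets: Oct 29, 2014 + 12 days = Nov 10, 2014.
Both prerequisites met — the summary statement is released (Dec 20, 2014), the study section meets (Nov 10, 2014); the later is Dec 20, 2014.
The funding decision is posted: Dec 20, 2014 + 14 days = Jan 3, 2015.

Jan 3, 2015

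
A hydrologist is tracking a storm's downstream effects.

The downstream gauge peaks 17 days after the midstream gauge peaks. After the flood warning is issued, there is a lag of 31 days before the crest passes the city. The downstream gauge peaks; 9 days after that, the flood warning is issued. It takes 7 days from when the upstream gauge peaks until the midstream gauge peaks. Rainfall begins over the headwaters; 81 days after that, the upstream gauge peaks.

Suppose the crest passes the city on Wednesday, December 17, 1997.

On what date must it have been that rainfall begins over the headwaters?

The crest passes the city: Dec 17, 1997.
The flood warning is issued: Dec 17, 1997 − 31 days = Nov 16, 1997.
The downstream gauge peaks: Nov 16, 1997 − 9 days = Nov 7, 1997.
The midstream gauge peaks: Nov 7, 1997 − 17 days = Oct 21, 1997.
The upstream gauge peaks: Oct 21, 1997 − 7 days = Oct 14, 1997.
Rainfall begins over the headwaters: Oct 14, 1997 − 81 days = Jul 25, 1997.

Friday, July 25, 1997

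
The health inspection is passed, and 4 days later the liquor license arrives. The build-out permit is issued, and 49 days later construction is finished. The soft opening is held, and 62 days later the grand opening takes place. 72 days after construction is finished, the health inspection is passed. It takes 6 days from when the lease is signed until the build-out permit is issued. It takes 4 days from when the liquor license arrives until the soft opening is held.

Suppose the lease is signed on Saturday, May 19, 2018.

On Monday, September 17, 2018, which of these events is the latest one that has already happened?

Construction is finished

The lease is signed: May 19, 2018.
The build-out permit is issued: May 19, 2018 + 6 days = May 25, 2018.
Construction is finished: May 25, 2018 + 49 days = Jul 13, 2018.
The health inspection is passed: Jul 13, 2018 + 72 days = Sep 23, 2018.
The liquor license arrives: Sep 23, 2018 + 4 days = Sep 27, 2018.
The soft opening is held: Sep 27, 2018 + 4 days = Oct 1, 2018.
The grand opening takes place: Oct 1, 2018 + 62 days = Dec 2, 2018.
Sep 17, 2018 falls between when construction is finished (Jul 13, 2018) and when the health inspection is passed (Sep 23, 2018).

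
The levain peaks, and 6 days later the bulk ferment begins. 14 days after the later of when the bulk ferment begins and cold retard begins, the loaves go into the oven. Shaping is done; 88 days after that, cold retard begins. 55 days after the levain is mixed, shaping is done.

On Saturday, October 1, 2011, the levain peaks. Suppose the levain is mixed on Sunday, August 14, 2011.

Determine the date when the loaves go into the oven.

The levain peaks: Oct 1, 2011.
The bulk ferment begins: Oct 1, 2011 + 6 days = Oct 7, 2011.
The levain is mixed: Aug 14, 2011.
Shaping is done: Aug 14, 2011 + 55 days = Oct 8, 2011.
Cold retard begins: Oct 8, 2011 + 88 days = Jan 4, 2012.
Both prerequisites met — the bulk ferment begins (Oct 7, 2011), cold retard begins (Jan 4, 2012); the later is Jan 4, 2012.
The loaves go into the oven: Jan 4, 2012 + 14 days = Jan 18, 2012.

Wednesday, January 18, 2012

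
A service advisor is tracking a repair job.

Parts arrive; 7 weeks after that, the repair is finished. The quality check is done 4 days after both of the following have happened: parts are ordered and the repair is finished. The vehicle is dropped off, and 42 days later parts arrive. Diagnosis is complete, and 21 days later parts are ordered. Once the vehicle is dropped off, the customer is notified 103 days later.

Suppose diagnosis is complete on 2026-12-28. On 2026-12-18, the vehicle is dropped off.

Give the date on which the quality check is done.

Diagnosis is complete: Dec 28, 2026.
Parts are ordered: Dec 28, 2026 + 21 days = Jan 18, 2027.
The vehicle is dropped off: Dec 18, 2026.
Parts arrive: Dec 18, 2026 + 42 days = Jan 29, 2027.
The repair is finished: Jan 29, 2027 + 7 weeks = Mar 19, 2027.
Both prerequisites met — parts are ordered (Jan 18, 2027), the repair is finished (Mar 19, 2027); the later is Mar 19, 2027.
The quality check is done: Mar 19, 2027 + 4 days = Mar 23, 2027.

2027-03-23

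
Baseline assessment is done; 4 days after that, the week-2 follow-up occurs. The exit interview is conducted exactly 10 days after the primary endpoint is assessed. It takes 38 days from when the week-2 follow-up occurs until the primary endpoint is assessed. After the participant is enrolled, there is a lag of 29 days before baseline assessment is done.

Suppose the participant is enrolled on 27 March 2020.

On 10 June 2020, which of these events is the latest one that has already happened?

The participant is enrolled: Mar 27, 2020.
Baseline assessment is done: Mar 27, 2020 + 29 days = Apr 25, 2020.
The week-2 follow-up occurs: Apr 25, 2020 + 4 days = Apr 29, 2020.
The primary endpoint is assessed: Apr 29, 2020 + 38 days = Jun 6, 2020.
The exit interview is conducted: Jun 6, 2020 + 10 days = Jun 16, 2020.
Jun 10, 2020 falls between when the primary endpoint is assessed (Jun 6, 2020) and when the exit interview is conducted (Jun 16, 2020).

The primary endpoint is assessed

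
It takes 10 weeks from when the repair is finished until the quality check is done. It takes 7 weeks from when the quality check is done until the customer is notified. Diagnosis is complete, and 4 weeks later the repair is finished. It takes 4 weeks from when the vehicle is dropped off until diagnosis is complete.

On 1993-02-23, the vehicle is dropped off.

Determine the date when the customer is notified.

1993-08-17

The vehicle is dropped off: Feb 23, 1993.
Diagnosis is complete: Feb 23, 1993 + 4 weeks = Mar 23, 1993.
The repair is finished: Mar 23, 1993 + 4 weeks = Apr 20, 1993.
The quality check is done: Apr 20, 1993 + 10 weeks = Jun 29, 1993.
The customer is notified: Jun 29, 1993 + 7 weeks = Aug 17, 1993.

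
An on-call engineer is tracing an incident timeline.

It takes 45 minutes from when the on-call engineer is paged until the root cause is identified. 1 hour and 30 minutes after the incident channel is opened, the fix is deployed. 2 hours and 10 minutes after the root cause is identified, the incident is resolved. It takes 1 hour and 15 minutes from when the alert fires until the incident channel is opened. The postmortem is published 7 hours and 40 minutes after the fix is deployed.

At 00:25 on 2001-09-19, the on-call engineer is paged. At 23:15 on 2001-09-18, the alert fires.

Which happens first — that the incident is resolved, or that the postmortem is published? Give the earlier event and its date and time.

The on-call engineer is paged: 00:25 Sep 19, 2001.
The root cause is identified: 00:25 Sep 19, 2001 + 45m = 01:10 Sep 19, 2001.
The incident is resolved: 01:10 Sep 19, 2001 + 2h10m = 03:20 Sep 19, 2001.
The alert fires: 23:15 Sep 18, 2001.
The incident channel is opened: 23:15 Sep 18, 2001 + 1h15m = 00:30 Sep 19, 2001.
The fix is deployed: 00:30 Sep 19, 2001 + 1h30m = 02:00 Sep 19, 2001.
The postmortem is published: 02:00 Sep 19, 2001 + 7h40m = 09:40 Sep 19, 2001.
Comparing: the incident is resolved at 03:20 Sep 19, 2001 vs the postmortem is published at 09:40 Sep 19, 2001. Earlier: the incident is resolved.

The incident is resolved — 03:20 on 2001-09-19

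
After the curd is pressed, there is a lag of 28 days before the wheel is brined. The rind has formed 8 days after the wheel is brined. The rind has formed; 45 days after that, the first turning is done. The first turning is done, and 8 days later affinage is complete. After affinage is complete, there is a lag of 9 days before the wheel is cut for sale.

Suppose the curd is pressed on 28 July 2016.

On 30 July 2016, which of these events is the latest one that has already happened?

The curd is pressed: Jul 28, 2016.
The wheel is brined: Jul 28, 2016 + 28 days = Aug 25, 2016.
The rind has formed: Aug 25, 2016 + 8 days = Sep 2, 2016.
The first turning is done: Sep 2, 2016 + 45 days = Oct 17, 2016.
Affinage is complete: Oct 17, 2016 + 8 days = Oct 25, 2016.
The wheel is cut for sale: Oct 25, 2016 + 9 days = Nov 3, 2016.
Jul 30, 2016 falls between when the curd is pressed (Jul 28, 2016) and when the wheel is brined (Aug 25, 2016).

The curd is pressed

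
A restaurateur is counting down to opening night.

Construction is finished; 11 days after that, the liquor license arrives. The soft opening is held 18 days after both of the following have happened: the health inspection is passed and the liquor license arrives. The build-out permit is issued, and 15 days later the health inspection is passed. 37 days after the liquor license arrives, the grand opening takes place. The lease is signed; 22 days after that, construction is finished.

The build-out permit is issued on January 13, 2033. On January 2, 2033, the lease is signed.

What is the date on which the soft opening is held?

The build-out permit is issued: Jan 13, 2033.
The health inspection is passed: Jan 13, 2033 + 15 days = Jan 28, 2033.
The lease is signed: Jan 2, 2033.
Construction is finished: Jan 2, 2033 + 22 days = Jan 24, 2033.
The liquor license arrives: Jan 24, 2033 + 11 days = Feb 4, 2033.
Both prerequisites met — the health inspection is passed (Jan 28, 2033), the liquor license arrives (Feb 4, 2033); the later is Feb 4, 2033.
The soft opening is held: Feb 4, 2033 + 18 days = Feb 22, 2033.

February 22, 2033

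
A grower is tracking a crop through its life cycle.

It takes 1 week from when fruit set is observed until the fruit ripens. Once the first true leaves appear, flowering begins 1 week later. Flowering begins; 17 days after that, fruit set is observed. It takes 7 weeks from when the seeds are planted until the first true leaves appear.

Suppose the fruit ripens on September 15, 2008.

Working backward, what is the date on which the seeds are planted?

The fruit ripens: Sep 15, 2008.
Fruit set is observed: Sep 15, 2008 − 1 week = Sep 8, 2008.
Flowering begins: Sep 8, 2008 − 17 days = Aug 22, 2008.
The first true leaves appear: Aug 22, 2008 − 1 week = Aug 15, 2008.
The seeds are planted: Aug 15, 2008 − 7 weeks = Jun 27, 2008.

June 27, 2008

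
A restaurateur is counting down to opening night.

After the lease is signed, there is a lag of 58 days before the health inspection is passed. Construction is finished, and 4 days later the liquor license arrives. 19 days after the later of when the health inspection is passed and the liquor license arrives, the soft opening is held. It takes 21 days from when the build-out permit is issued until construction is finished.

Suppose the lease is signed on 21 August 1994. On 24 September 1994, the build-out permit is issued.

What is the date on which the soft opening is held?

The lease is signed: Aug 21, 1994.
The health inspection is passed: Aug 21, 1994 + 58 days = Oct 18, 1994.
The build-out permit is issued: Sep 24, 1994.
Construction is finished: Sep 24, 1994 + 21 days = Oct 15, 1994.
The liquor license arrives: Oct 15, 1994 + 4 days = Oct 19, 1994.
Both prerequisites met — the health inspection is passed (Oct 18, 1994), the liquor license arrives (Oct 19, 1994); the later is Oct 19, 1994.
The soft opening is held: Oct 19, 1994 + 19 days = Nov 7, 1994.

7 November 1994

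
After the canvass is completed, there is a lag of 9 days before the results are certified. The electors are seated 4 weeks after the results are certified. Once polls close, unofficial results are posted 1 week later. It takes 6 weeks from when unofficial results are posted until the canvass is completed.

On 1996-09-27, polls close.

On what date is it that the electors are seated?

Polls close: Sep 27, 1996.
Unofficial results are posted: Sep 27, 1996 + 1 week = Oct 4, 1996.
The canvass is completed: Oct 4, 1996 + 6 weeks = Nov 15, 1996.
The results are certified: Nov 15, 1996 + 9 days = Nov 24, 1996.
The electors are seated: Nov 24, 1996 + 4 weeks = Dec 22, 1996.

1996-12-22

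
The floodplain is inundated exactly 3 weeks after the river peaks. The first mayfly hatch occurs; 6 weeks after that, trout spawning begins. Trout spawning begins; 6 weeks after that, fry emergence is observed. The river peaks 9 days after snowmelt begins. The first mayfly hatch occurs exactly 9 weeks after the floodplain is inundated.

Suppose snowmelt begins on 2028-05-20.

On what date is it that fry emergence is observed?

2028-11-13

Snowmelt begins: May 20, 2028.
The river peaks: May 20, 2028 + 9 days = May 29, 2028.
The floodplain is inundated: May 29, 2028 + 3 weeks = Jun 19, 2028.
The first mayfly hatch occurs: Jun 19, 2028 + 9 weeks = Aug 21, 2028.
Trout spawning begins: Aug 21, 2028 + 6 weeks = Oct 2, 2028.
Fry emergence is observed: Oct 2, 2028 + 6 weeks = Nov 13, 2028.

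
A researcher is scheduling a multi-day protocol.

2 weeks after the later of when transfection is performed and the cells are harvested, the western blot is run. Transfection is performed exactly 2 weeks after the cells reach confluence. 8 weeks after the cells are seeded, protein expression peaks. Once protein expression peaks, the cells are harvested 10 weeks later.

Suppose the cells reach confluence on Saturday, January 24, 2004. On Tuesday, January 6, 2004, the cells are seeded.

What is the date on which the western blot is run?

Tuesday, May 25, 2004

The cells reach confluence: Jan 24, 2004.
Transfection is performed: Jan 24, 2004 + 2 weeks = Feb 7, 2004.
The cells are seeded: Jan 6, 2004.
Protein expression peaks: Jan 6, 2004 + 8 weeks = Mar 2, 2004.
The cells are harvested: Mar 2, 2004 + 10 weeks = May 11, 2004.
Both prerequisites met — transfection is performed (Feb 7, 2004), the cells are harvested (May 11, 2004); the later is May 11, 2004.
The western blot is run: May 11, 2004 + 2 weeks = May 25, 2004.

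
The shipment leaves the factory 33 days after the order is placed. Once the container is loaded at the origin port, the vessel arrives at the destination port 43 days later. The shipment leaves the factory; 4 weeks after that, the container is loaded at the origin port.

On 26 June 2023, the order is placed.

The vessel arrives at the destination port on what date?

8 October 2023

The order is placed: Jun 26, 2023.
The shipment leaves the factory: Jun 26, 2023 + 33 days = Jul 29, 2023.
The container is loaded at the origin port: Jul 29, 2023 + 4 weeks = Aug 26, 2023.
The vessel arrives at the destination port: Aug 26, 2023 + 43 days = Oct 8, 2023.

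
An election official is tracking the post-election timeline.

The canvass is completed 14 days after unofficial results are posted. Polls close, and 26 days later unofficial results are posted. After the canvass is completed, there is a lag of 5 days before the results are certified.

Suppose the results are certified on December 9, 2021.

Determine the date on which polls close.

The results are certified: Dec 9, 2021.
The canvass is completed: Dec 9, 2021 − 5 days = Dec 4, 2021.
Unofficial results are posted: Dec 4, 2021 − 14 days = Nov 20, 2021.
Polls close: Nov 20, 2021 − 26 days = Oct 25, 2021.

October 25, 2021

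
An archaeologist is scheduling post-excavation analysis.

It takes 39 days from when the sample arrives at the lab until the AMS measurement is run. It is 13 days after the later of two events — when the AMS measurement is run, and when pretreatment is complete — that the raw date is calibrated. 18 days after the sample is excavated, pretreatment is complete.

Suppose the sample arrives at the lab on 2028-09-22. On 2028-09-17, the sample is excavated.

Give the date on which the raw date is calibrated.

The sample arrives at the lab: Sep 22, 2028.
The AMS measurement is run: Sep 22, 2028 + 39 days = Oct 31, 2028.
The sample is excavated: Sep 17, 2028.
Pretreatment is complete: Sep 17, 2028 + 18 days = Oct 5, 2028.
Both prerequisites met — the AMS measurement is run (Oct 31, 2028), pretreatment is complete (Oct 5, 2028); the later is Oct 31, 2028.
The raw date is calibrated: Oct 31, 2028 + 13 days = Nov 13, 2028.

2028-11-13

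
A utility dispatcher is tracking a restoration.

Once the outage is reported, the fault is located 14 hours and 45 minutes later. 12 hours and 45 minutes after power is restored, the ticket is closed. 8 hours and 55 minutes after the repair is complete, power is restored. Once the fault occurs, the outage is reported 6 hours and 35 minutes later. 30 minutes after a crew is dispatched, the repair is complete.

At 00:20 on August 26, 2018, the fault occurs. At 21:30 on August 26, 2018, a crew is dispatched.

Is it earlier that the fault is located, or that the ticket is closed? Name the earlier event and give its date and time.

The fault is located — 21:40 on August 26, 2018

The fault occurs: 00:20 Aug 26, 2018.
The outage is reported: 00:20 Aug 26, 2018 + 6h35m = 06:55 Aug 26, 2018.
The fault is located: 06:55 Aug 26, 2018 + 14h45m = 21:40 Aug 26, 2018.
A crew is dispatched: 21:30 Aug 26, 2018.
The repair is complete: 21:30 Aug 26, 2018 + 30m = 22:00 Aug 26, 2018.
Power is restored: 22:00 Aug 26, 2018 + 8h55m = 06:55 Aug 27, 2018.
The ticket is closed: 06:55 Aug 27, 2018 + 12h45m = 19:40 Aug 27, 2018.
Comparing: the fault is located at 21:40 Aug 26, 2018 vs the ticket is closed at 19:40 Aug 27, 2018. Earlier: the fault is located.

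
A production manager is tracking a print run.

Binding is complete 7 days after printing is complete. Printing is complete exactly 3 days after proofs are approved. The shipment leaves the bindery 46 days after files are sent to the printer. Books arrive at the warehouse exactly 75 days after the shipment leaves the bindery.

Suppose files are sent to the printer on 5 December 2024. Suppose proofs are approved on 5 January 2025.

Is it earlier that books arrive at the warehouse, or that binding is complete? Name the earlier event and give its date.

Files are sent to the printer: Dec 5, 2024.
The shipment leaves the bindery: Dec 5, 2024 + 46 days = Jan 20, 2025.
Books arrive at the warehouse: Jan 20, 2025 + 75 days = Apr 5, 2025.
Proofs are approved: Jan 5, 2025.
Printing is complete: Jan 5, 2025 + 3 days = Jan 8, 2025.
Binding is complete: Jan 8, 2025 + 7 days = Jan 15, 2025.
Comparing: books arrive at the warehouse on Apr 5, 2025 vs binding is complete on Jan 15, 2025. Earlier: binding is complete.

Binding is complete — 15 January 2025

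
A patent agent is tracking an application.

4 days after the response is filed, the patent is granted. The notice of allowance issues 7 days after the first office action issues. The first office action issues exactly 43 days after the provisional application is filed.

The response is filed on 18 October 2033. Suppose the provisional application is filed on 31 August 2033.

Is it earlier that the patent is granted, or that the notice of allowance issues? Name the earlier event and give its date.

The notice of allowance issues — 20 October 2033

The response is filed: Oct 18, 2033.
The patent is granted: Oct 18, 2033 + 4 days = Oct 22, 2033.
The provisional application is filed: Aug 31, 2033.
The first office action issues: Aug 31, 2033 + 43 days = Oct 13, 2033.
The notice of allowance issues: Oct 13, 2033 + 7 days = Oct 20, 2033.
Comparing: the patent is granted on Oct 22, 2033 vs the notice of allowance issues on Oct 20, 2033. Earlier: the notice of allowance issues.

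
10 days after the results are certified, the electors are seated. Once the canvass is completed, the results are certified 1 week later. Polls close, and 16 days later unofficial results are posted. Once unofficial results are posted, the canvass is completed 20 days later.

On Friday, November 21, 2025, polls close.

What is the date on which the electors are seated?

Tuesday, January 13, 2026

Polls close: Nov 21, 2025.
Unofficial results are posted: Nov 21, 2025 + 16 days = Dec 7, 2025.
The canvass is completed: Dec 7, 2025 + 20 days = Dec 27, 2025.
The results are certified: Dec 27, 2025 + 1 week = Jan 3, 2026.
The electors are seated: Jan 3, 2026 + 10 days = Jan 13, 2026.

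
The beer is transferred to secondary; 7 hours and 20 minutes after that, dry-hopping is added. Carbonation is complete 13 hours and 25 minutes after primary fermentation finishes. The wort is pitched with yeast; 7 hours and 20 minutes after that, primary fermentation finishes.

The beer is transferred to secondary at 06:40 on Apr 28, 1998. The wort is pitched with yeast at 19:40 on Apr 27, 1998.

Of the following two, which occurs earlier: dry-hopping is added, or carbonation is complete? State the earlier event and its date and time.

Dry-hopping is added — 14:00 on Apr 28, 1998

The beer is transferred to secondary: 06:40 Apr 28, 1998.
Dry-hopping is added: 06:40 Apr 28, 1998 + 7h20m = 14:00 Apr 28, 1998.
The wort is pitched with yeast: 19:40 Apr 27, 1998.
Primary fermentation finishes: 19:40 Apr 27, 1998 + 7h20m = 03:00 Apr 28, 1998.
Carbonation is complete: 03:00 Apr 28, 1998 + 13h25m = 16:25 Apr 28, 1998.
Comparing: dry-hopping is added at 14:00 Apr 28, 1998 vs carbonation is complete at 16:25 Apr 28, 1998. Earlier: dry-hopping is added.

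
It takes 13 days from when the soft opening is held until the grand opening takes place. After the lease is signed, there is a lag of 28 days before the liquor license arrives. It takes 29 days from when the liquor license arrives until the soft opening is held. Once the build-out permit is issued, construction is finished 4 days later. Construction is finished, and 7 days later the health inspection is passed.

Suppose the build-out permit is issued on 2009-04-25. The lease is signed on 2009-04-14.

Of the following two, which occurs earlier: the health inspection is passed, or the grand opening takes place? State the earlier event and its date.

The build-out permit is issued: Apr 25, 2009.
Construction is finished: Apr 25, 2009 + 4 days = Apr 29, 2009.
The health inspection is passed: Apr 29, 2009 + 7 days = May 6, 2009.
The lease is signed: Apr 14, 2009.
The liquor license arrives: Apr 14, 2009 + 28 days = May 12, 2009.
The soft opening is held: May 12, 2009 + 29 days = Jun 10, 2009.
The grand opening takes place: Jun 10, 2009 + 13 days = Jun 23, 2009.
Comparing: the health inspection is passed on May 6, 2009 vs the grand opening takes place on Jun 23, 2009. Earlier: the health inspection is passed.

The health inspection is passed — 2009-05-06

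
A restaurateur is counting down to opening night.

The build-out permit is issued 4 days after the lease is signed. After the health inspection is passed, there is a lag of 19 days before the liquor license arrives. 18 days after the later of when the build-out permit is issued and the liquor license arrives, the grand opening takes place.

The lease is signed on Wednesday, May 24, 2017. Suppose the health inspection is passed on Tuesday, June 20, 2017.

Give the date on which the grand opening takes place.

Thursday, July 27, 2017

The lease is signed: May 24, 2017.
The build-out permit is issued: May 24, 2017 + 4 days = May 28, 2017.
The health inspection is passed: Jun 20, 2017.
The liquor license arrives: Jun 20, 2017 + 19 days = Jul 9, 2017.
Both prerequisites met — the build-out permit is issued (May 28, 2017), the liquor license arrives (Jul 9, 2017); the later is Jul 9, 2017.
The grand opening takes place: Jul 9, 2017 + 18 days = Jul 27, 2017.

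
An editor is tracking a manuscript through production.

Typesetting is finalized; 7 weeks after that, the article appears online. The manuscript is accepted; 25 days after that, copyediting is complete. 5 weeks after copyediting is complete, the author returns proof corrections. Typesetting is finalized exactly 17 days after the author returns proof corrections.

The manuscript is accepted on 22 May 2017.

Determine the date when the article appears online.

The manuscript is accepted: May 22, 2017.
Copyediting is complete: May 22, 2017 + 25 days = Jun 16, 2017.
The author returns proof corrections: Jun 16, 2017 + 5 weeks = Jul 21, 2017.
Typesetting is finalized: Jul 21, 2017 + 17 days = Aug 7, 2017.
The article appears online: Aug 7, 2017 + 7 weeks = Sep 25, 2017.

25 September 2017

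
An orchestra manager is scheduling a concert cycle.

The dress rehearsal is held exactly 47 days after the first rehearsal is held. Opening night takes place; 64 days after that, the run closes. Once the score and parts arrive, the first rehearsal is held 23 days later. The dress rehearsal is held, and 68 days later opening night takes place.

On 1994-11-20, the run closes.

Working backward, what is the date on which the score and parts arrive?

The run closes: Nov 20, 1994.
Opening night takes place: Nov 20, 1994 − 64 days = Sep 17, 1994.
The dress rehearsal is held: Sep 17, 1994 − 68 days = Jul 11, 1994.
The first rehearsal is held: Jul 11, 1994 − 47 days = May 25, 1994.
The score and parts arrive: May 25, 1994 − 23 days = May 2, 1994.

1994-05-02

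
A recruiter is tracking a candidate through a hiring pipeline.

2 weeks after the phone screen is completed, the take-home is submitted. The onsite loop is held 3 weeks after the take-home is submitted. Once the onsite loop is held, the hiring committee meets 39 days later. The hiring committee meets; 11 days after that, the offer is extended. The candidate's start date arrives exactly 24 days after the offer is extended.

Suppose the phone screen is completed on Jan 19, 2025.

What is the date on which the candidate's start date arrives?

The phone screen is completed: Jan 19, 2025.
The take-home is submitted: Jan 19, 2025 + 2 weeks = Feb 2, 2025.
The onsite loop is held: Feb 2, 2025 + 3 weeks = Feb 23, 2025.
The hiring committee meets: Feb 23, 2025 + 39 days = Apr 3, 2025.
The offer is extended: Apr 3, 2025 + 11 days = Apr 14, 2025.
The candidate's start date arrives: Apr 14, 2025 + 24 days = May 8, 2025.

May 8, 2025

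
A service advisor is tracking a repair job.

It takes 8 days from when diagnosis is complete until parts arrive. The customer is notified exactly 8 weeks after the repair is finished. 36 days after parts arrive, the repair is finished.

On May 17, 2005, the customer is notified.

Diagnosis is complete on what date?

The customer is notified: May 17, 2005.
The repair is finished: May 17, 2005 − 8 weeks = Mar 22, 2005.
Parts arrive: Mar 22, 2005 − 36 days = Feb 14, 2005.
Diagnosis is complete: Feb 14, 2005 − 8 days = Feb 6, 2005.

Feb 6, 2005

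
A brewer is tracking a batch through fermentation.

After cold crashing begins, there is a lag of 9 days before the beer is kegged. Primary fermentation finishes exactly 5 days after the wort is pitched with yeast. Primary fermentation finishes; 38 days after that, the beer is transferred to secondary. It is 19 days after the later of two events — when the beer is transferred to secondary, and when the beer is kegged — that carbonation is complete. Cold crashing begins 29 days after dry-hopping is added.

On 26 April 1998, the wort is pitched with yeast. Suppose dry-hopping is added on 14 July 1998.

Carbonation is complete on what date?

9 September 1998

The wort is pitched with yeast: Apr 26, 1998.
Primary fermentation finishes: Apr 26, 1998 + 5 days = May 1, 1998.
The beer is transferred to secondary: May 1, 1998 + 38 days = Jun 8, 1998.
Dry-hopping is added: Jul 14, 1998.
Cold crashing begins: Jul 14, 1998 + 29 days = Aug 12, 1998.
The beer is kegged: Aug 12, 1998 + 9 days = Aug 21, 1998.
Both prerequisites met — the beer is transferred to secondary (Jun 8, 1998), the beer is kegged (Aug 21, 1998); the later is Aug 21, 1998.
Carbonation is complete: Aug 21, 1998 + 19 days = Sep 9, 1998.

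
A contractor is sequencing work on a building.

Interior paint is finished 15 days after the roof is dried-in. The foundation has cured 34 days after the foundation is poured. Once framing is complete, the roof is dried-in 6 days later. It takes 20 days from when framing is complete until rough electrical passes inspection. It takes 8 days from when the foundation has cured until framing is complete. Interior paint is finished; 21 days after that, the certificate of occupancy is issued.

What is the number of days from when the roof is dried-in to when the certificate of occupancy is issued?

Causal path: the roof is dried-in → interior paint is finished → the certificate of occupancy is issued.
Total delay along the path: 15 + 21 = 36 days.

36 days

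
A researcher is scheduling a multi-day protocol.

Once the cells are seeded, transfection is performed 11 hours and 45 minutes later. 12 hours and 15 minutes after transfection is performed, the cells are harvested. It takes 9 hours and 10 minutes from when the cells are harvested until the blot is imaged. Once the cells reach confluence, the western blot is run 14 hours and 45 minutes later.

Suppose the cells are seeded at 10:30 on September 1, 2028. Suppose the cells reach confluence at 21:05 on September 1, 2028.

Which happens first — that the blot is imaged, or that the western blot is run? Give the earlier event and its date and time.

The cells are seeded: 10:30 Sep 1, 2028.
Transfection is performed: 10:30 Sep 1, 2028 + 11h45m = 22:15 Sep 1, 2028.
The cells are harvested: 22:15 Sep 1, 2028 + 12h15m = 10:30 Sep 2, 2028.
The blot is imaged: 10:30 Sep 2, 2028 + 9h10m = 19:40 Sep 2, 2028.
The cells reach confluence: 21:05 Sep 1, 2028.
The western blot is run: 21:05 Sep 1, 2028 + 14h45m = 11:50 Sep 2, 2028.
Comparing: the blot is imaged at 19:40 Sep 2, 2028 vs the western blot is run at 11:50 Sep 2, 2028. Earlier: the western blot is run.

The western blot is run — 11:50 on September 2, 2028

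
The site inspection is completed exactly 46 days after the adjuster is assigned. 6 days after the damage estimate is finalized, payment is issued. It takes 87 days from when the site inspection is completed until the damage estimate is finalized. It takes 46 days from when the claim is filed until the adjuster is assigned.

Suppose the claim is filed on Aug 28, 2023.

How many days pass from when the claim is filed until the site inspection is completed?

Causal path: the claim is filed → the adjuster is assigned → the site inspection is completed.
Total delay along the path: 46 + 46 = 92 days.

92 days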